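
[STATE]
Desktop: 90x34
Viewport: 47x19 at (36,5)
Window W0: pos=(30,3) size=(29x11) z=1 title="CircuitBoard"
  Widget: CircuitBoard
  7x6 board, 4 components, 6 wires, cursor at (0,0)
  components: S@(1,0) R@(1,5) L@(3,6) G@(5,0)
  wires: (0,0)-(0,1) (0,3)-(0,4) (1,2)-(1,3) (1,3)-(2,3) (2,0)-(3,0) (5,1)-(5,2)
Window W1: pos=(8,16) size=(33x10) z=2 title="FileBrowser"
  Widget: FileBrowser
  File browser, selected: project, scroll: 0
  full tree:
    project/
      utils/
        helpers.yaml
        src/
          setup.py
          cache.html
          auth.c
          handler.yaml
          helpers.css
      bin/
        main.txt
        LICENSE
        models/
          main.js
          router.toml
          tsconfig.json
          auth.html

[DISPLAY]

──────────────────────┨                        
1 2 3 4 5 6           ┃                        
]─ ·       · ─ ·      ┃                        
                      ┃                        
       · ─ ·       R  ┃                        
           │          ┃                        
           ·          ┃                        
                      ┃                        
━━━━━━━━━━━━━━━━━━━━━━┛                        
                                               
                                               
━━━━┓                                          
    ┃                                          
────┨                                          
    ┃                                          
    ┃                                          
    ┃                                          
    ┃                                          
    ┃                                          


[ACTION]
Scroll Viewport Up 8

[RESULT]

                                               
                                               
                                               
━━━━━━━━━━━━━━━━━━━━━━┓                        
uitBoard              ┃                        
──────────────────────┨                        
1 2 3 4 5 6           ┃                        
]─ ·       · ─ ·      ┃                        
                      ┃                        
       · ─ ·       R  ┃                        
           │          ┃                        
           ·          ┃                        
                      ┃                        
━━━━━━━━━━━━━━━━━━━━━━┛                        
                                               
                                               
━━━━┓                                          
    ┃                                          
────┨                                          


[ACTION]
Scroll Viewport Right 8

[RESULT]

                                               
                                               
                                               
━━━━━━━━━━━━━━━┓                               
d              ┃                               
───────────────┨                               
 5 6           ┃                               
    · ─ ·      ┃                               
               ┃                               
· ─ ·       R  ┃                               
    │          ┃                               
    ·          ┃                               
               ┃                               
━━━━━━━━━━━━━━━┛                               
                                               
                                               
                                               
                                               
                                               


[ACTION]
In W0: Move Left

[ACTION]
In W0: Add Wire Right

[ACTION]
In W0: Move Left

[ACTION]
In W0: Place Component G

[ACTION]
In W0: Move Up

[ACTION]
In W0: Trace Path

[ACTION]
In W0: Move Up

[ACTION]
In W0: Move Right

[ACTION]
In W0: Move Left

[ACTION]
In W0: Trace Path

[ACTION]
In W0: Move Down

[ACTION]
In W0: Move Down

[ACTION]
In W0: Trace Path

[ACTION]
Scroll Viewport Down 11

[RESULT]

    ·          ┃                               
               ┃                               
━━━━━━━━━━━━━━━┛                               
                                               
                                               
                                               
                                               
                                               
                                               
                                               
                                               
                                               
                                               
                                               
                                               
                                               
                                               
                                               
                                               


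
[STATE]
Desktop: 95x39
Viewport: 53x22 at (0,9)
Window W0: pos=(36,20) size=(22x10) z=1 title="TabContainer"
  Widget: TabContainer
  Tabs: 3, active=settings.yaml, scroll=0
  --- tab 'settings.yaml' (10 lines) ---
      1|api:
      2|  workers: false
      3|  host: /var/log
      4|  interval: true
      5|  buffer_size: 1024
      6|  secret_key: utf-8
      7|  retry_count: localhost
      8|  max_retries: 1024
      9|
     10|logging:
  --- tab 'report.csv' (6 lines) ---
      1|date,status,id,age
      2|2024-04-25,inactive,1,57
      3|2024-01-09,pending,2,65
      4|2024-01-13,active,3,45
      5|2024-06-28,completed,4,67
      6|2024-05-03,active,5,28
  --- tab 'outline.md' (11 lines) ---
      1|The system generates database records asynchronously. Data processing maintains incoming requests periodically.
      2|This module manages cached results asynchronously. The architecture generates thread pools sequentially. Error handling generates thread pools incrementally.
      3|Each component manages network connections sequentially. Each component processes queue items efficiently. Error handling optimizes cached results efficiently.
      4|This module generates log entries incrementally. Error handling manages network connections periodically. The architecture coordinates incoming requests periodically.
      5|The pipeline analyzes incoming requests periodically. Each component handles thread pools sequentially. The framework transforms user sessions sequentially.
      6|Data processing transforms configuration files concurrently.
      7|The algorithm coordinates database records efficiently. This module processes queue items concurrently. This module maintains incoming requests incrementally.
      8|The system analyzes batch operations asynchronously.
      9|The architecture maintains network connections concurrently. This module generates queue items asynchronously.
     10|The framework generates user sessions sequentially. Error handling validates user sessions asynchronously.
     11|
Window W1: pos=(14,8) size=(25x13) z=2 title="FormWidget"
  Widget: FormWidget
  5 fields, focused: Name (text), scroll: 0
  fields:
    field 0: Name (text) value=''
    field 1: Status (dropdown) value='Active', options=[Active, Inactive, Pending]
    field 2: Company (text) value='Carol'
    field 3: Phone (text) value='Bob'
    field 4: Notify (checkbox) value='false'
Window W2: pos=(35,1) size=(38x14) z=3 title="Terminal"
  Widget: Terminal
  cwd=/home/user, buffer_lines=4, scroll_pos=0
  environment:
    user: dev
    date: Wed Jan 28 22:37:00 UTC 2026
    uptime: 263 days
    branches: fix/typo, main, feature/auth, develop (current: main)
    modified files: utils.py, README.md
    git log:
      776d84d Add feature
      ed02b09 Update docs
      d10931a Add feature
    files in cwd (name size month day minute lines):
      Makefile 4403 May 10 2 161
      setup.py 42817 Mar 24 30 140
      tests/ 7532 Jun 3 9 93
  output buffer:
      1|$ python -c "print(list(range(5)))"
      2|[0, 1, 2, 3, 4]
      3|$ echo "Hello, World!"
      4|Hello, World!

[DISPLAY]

              ┃ FormWidget         ┃                 
              ┠────────────────────┃                 
              ┃> Name:       [     ┃                 
              ┃  Status:     [Activ┃                 
              ┃  Company:    [Carol┃                 
              ┃  Phone:      [Bob  ┗━━━━━━━━━━━━━━━━━
              ┃  Notify:     [ ]      ┃              
              ┃                       ┃              
              ┃                       ┃              
              ┃                       ┃              
              ┃                       ┃              
              ┗━━━━━━━━━━━━━━━━━━━━━━━┛━━━━━━━━━━━━━━
                                    ┃ TabContainer   
                                    ┠────────────────
                                    ┃[settings.yaml]│
                                    ┃────────────────
                                    ┃api:            
                                    ┃  workers: false
                                    ┃  host: /var/log
                                    ┃  interval: true
                                    ┗━━━━━━━━━━━━━━━━
                                                     


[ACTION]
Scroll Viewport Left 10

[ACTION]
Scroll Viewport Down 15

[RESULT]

              ┃                       ┃              
              ┃                       ┃              
              ┃                       ┃              
              ┗━━━━━━━━━━━━━━━━━━━━━━━┛━━━━━━━━━━━━━━
                                    ┃ TabContainer   
                                    ┠────────────────
                                    ┃[settings.yaml]│
                                    ┃────────────────
                                    ┃api:            
                                    ┃  workers: false
                                    ┃  host: /var/log
                                    ┃  interval: true
                                    ┗━━━━━━━━━━━━━━━━
                                                     
                                                     
                                                     
                                                     
                                                     
                                                     
                                                     
                                                     
                                                     


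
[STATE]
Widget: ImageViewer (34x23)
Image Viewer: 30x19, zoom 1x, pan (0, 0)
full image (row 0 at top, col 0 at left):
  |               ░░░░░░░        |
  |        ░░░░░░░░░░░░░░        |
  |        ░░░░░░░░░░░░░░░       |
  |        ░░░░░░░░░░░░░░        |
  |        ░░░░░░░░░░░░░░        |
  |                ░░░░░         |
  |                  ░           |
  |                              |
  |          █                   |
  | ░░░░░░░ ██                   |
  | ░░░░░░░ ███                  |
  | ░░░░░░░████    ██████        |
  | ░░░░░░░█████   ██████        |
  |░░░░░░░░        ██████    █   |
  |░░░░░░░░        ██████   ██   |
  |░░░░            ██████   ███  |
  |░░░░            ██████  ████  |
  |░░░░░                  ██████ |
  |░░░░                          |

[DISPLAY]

               ░░░░░░░            
        ░░░░░░░░░░░░░░            
        ░░░░░░░░░░░░░░░           
        ░░░░░░░░░░░░░░            
        ░░░░░░░░░░░░░░            
                ░░░░░             
                  ░               
                                  
          █                       
 ░░░░░░░ ██                       
 ░░░░░░░ ███                      
 ░░░░░░░████    ██████            
 ░░░░░░░█████   ██████            
░░░░░░░░        ██████    █       
░░░░░░░░        ██████   ██       
░░░░            ██████   ███      
░░░░            ██████  ████      
░░░░░                  ██████     
░░░░                              
                                  
                                  
                                  
                                  


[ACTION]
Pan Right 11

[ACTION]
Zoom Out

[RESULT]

    ░░░░░░░                       
░░░░░░░░░░░                       
░░░░░░░░░░░░                      
░░░░░░░░░░░                       
░░░░░░░░░░░                       
     ░░░░░                        
       ░                          
                                  
                                  
                                  
█                                 
█    ██████                       
██   ██████                       
     ██████    █                  
     ██████   ██                  
     ██████   ███                 
     ██████  ████                 
            ██████                
                                  
                                  
                                  
                                  
                                  


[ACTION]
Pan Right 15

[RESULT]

                                  
                                  
                                  
                                  
                                  
                                  
                                  
                                  
                                  
                                  
                                  
                                  
                                  
█                                 
█                                 
██                                
██                                
███                               
                                  
                                  
                                  
                                  
                                  


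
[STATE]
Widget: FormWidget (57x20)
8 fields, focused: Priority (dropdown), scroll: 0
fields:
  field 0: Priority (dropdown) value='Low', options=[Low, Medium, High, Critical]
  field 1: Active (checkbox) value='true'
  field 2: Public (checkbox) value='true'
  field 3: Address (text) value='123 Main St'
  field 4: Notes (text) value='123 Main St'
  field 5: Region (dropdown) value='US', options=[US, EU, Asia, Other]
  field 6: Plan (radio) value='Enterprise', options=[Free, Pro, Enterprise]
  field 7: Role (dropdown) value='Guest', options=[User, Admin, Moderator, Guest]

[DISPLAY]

> Priority:   [Low                                     ▼]
  Active:     [x]                                        
  Public:     [x]                                        
  Address:    [123 Main St                              ]
  Notes:      [123 Main St                              ]
  Region:     [US                                      ▼]
  Plan:       ( ) Free  ( ) Pro  (●) Enterprise          
  Role:       [Guest                                   ▼]
                                                         
                                                         
                                                         
                                                         
                                                         
                                                         
                                                         
                                                         
                                                         
                                                         
                                                         
                                                         


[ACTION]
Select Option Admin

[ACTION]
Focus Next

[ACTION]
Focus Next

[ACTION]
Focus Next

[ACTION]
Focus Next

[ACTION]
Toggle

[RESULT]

  Priority:   [Low                                     ▼]
  Active:     [x]                                        
  Public:     [x]                                        
  Address:    [123 Main St                              ]
> Notes:      [123 Main St                              ]
  Region:     [US                                      ▼]
  Plan:       ( ) Free  ( ) Pro  (●) Enterprise          
  Role:       [Guest                                   ▼]
                                                         
                                                         
                                                         
                                                         
                                                         
                                                         
                                                         
                                                         
                                                         
                                                         
                                                         
                                                         


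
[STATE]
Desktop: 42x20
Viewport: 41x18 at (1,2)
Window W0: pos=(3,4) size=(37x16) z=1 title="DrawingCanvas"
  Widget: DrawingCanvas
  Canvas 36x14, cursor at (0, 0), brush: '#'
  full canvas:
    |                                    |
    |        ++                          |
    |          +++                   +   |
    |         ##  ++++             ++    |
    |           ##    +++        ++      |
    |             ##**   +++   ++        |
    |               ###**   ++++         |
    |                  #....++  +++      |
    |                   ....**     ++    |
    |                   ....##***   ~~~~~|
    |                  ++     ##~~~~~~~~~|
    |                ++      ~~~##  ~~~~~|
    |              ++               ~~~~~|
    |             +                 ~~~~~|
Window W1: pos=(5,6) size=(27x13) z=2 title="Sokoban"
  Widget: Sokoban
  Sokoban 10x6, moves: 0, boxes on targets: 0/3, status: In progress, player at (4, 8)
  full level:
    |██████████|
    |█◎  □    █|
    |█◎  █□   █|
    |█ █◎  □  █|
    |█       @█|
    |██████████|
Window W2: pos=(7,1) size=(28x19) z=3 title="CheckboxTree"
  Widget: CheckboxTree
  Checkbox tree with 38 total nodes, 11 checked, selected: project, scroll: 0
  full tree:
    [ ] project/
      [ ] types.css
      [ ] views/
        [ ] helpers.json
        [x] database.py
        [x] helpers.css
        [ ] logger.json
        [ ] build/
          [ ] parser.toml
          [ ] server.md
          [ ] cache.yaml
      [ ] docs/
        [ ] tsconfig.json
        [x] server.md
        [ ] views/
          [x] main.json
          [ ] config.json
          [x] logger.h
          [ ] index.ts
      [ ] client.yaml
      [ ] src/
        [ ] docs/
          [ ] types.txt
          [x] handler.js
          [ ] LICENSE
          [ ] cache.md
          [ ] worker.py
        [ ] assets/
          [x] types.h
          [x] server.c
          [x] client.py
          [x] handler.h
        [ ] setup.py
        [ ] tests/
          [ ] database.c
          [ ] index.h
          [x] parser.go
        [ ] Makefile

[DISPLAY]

      ┃ CheckboxTree             ┃       
      ┠──────────────────────────┨       
  ┏━━━┃>[-] project/             ┃━━━━┓  
  ┃ Dr┃   [ ] types.css          ┃    ┃  
  ┠─┏━┃   [-] views/             ┃────┨  
  ┃+┃ ┃     [ ] helpers.json     ┃    ┃  
  ┃ ┠─┃     [x] database.py      ┃    ┃  
  ┃ ┃█┃     [x] helpers.css      ┃ +  ┃  
  ┃ ┃█┃     [ ] logger.json      ┃+   ┃  
  ┃ ┃█┃     [ ] build/           ┃    ┃  
  ┃ ┃█┃       [ ] parser.toml    ┃    ┃  
  ┃ ┃█┃       [ ] server.md      ┃    ┃  
  ┃ ┃█┃       [ ] cache.yaml     ┃    ┃  
  ┃ ┃M┃   [-] docs/              ┃+   ┃  
  ┃ ┃ ┃     [ ] tsconfig.json    ┃~~~~┃  
  ┃ ┃ ┃     [x] server.md        ┃~~~~┃  
  ┃ ┗━┃     [-] views/           ┃~~~~┃  
  ┗━━━┗━━━━━━━━━━━━━━━━━━━━━━━━━━┛━━━━┛  


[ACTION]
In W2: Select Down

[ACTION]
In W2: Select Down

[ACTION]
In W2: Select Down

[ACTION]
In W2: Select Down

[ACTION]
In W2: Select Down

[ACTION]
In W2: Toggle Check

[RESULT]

      ┃ CheckboxTree             ┃       
      ┠──────────────────────────┨       
  ┏━━━┃ [-] project/             ┃━━━━┓  
  ┃ Dr┃   [ ] types.css          ┃    ┃  
  ┠─┏━┃   [-] views/             ┃────┨  
  ┃+┃ ┃     [ ] helpers.json     ┃    ┃  
  ┃ ┠─┃     [x] database.py      ┃    ┃  
  ┃ ┃█┃>    [ ] helpers.css      ┃ +  ┃  
  ┃ ┃█┃     [ ] logger.json      ┃+   ┃  
  ┃ ┃█┃     [ ] build/           ┃    ┃  
  ┃ ┃█┃       [ ] parser.toml    ┃    ┃  
  ┃ ┃█┃       [ ] server.md      ┃    ┃  
  ┃ ┃█┃       [ ] cache.yaml     ┃    ┃  
  ┃ ┃M┃   [-] docs/              ┃+   ┃  
  ┃ ┃ ┃     [ ] tsconfig.json    ┃~~~~┃  
  ┃ ┃ ┃     [x] server.md        ┃~~~~┃  
  ┃ ┗━┃     [-] views/           ┃~~~~┃  
  ┗━━━┗━━━━━━━━━━━━━━━━━━━━━━━━━━┛━━━━┛  


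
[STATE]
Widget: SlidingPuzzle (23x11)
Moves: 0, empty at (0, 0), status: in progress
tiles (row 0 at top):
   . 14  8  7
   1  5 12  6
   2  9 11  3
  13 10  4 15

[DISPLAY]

┌────┬────┬────┬────┐  
│    │ 14 │  8 │  7 │  
├────┼────┼────┼────┤  
│  1 │  5 │ 12 │  6 │  
├────┼────┼────┼────┤  
│  2 │  9 │ 11 │  3 │  
├────┼────┼────┼────┤  
│ 13 │ 10 │  4 │ 15 │  
└────┴────┴────┴────┘  
Moves: 0               
                       


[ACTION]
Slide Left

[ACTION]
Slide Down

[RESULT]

┌────┬────┬────┬────┐  
│ 14 │    │  8 │  7 │  
├────┼────┼────┼────┤  
│  1 │  5 │ 12 │  6 │  
├────┼────┼────┼────┤  
│  2 │  9 │ 11 │  3 │  
├────┼────┼────┼────┤  
│ 13 │ 10 │  4 │ 15 │  
└────┴────┴────┴────┘  
Moves: 1               
                       


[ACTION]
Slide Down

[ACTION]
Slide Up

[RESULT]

┌────┬────┬────┬────┐  
│ 14 │  5 │  8 │  7 │  
├────┼────┼────┼────┤  
│  1 │    │ 12 │  6 │  
├────┼────┼────┼────┤  
│  2 │  9 │ 11 │  3 │  
├────┼────┼────┼────┤  
│ 13 │ 10 │  4 │ 15 │  
└────┴────┴────┴────┘  
Moves: 2               
                       


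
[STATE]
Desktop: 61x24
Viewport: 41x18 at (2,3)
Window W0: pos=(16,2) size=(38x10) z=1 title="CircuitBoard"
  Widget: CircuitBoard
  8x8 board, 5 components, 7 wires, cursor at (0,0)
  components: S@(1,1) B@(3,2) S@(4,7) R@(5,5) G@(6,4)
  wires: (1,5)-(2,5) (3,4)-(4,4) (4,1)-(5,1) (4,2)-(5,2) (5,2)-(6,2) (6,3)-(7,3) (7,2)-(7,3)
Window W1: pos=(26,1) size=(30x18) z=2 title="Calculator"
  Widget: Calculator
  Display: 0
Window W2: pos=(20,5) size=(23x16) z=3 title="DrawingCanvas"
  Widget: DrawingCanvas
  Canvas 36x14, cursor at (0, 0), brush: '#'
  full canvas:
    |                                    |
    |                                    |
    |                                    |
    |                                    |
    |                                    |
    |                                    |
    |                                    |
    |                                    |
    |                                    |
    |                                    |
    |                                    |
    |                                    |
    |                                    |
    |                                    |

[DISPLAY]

              ┃ CircuitB┠────────────────
              ┠─────────┃                
              ┃   ┏━━━━━━━━━━━━━━━━━━━━━┓
              ┃0  ┃ DrawingCanvas       ┃
              ┃   ┠─────────────────────┨
              ┃1  ┃+                    ┃
              ┃   ┃                     ┃
              ┃2  ┃                     ┃
              ┗━━━┃                     ┃
                  ┃                     ┃
                  ┃                     ┃
                  ┃                     ┃
                  ┃                     ┃
                  ┃                     ┃
                  ┃                     ┃
                  ┃                     ┃
                  ┃                     ┃
                  ┗━━━━━━━━━━━━━━━━━━━━━┛


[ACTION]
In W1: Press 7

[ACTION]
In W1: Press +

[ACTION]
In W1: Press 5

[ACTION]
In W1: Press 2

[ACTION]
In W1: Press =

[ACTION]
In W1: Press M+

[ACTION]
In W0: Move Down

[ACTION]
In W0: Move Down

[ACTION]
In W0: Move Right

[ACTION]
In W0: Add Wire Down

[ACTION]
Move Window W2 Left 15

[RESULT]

              ┃ CircuitB┠────────────────
              ┠─────────┃                
   ┏━━━━━━━━━━━━━━━━━━━━━┓───┬───┬───┬───
   ┃ DrawingCanvas       ┃ 7 │ 8 │ 9 │ ÷ 
   ┠─────────────────────┨───┼───┼───┼───
   ┃+                    ┃ 4 │ 5 │ 6 │ × 
   ┃                     ┃───┼───┼───┼───
   ┃                     ┃ 1 │ 2 │ 3 │ - 
   ┃                     ┃───┼───┼───┼───
   ┃                     ┃ 0 │ . │ = │ + 
   ┃                     ┃───┼───┼───┼───
   ┃                     ┃ C │ MC│ MR│ M+
   ┃                     ┃───┴───┴───┴───
   ┃                     ┃               
   ┃                     ┃               
   ┃                     ┃━━━━━━━━━━━━━━━
   ┃                     ┃               
   ┗━━━━━━━━━━━━━━━━━━━━━┛               


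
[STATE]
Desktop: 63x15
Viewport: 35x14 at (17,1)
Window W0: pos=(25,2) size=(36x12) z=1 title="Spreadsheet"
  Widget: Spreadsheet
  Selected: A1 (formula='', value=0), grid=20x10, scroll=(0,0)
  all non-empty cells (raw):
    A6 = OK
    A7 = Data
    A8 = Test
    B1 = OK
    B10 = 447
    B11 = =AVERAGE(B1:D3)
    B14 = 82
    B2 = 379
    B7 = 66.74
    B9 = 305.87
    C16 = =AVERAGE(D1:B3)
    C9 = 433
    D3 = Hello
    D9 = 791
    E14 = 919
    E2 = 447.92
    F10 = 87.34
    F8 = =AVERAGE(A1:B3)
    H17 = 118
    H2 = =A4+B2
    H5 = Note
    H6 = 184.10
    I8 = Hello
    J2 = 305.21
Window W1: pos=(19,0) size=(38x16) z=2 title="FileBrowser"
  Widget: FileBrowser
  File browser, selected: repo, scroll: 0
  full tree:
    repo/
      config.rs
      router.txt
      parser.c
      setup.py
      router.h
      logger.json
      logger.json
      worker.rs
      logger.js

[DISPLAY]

  ┃ FileBrowser                    
  ┠────────────────────────────────
  ┃> [-] repo/                     
  ┃    config.rs                   
  ┃    router.txt                  
  ┃    parser.c                    
  ┃    setup.py                    
  ┃    router.h                    
  ┃    logger.json                 
  ┃    logger.json                 
  ┃    worker.rs                   
  ┃    logger.js                   
  ┃                                
  ┃                                


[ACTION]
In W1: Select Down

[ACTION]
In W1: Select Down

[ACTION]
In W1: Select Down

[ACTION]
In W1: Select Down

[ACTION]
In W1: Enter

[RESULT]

  ┃ FileBrowser                    
  ┠────────────────────────────────
  ┃  [-] repo/                     
  ┃    config.rs                   
  ┃    router.txt                  
  ┃    parser.c                    
  ┃  > setup.py                    
  ┃    router.h                    
  ┃    logger.json                 
  ┃    logger.json                 
  ┃    worker.rs                   
  ┃    logger.js                   
  ┃                                
  ┃                                


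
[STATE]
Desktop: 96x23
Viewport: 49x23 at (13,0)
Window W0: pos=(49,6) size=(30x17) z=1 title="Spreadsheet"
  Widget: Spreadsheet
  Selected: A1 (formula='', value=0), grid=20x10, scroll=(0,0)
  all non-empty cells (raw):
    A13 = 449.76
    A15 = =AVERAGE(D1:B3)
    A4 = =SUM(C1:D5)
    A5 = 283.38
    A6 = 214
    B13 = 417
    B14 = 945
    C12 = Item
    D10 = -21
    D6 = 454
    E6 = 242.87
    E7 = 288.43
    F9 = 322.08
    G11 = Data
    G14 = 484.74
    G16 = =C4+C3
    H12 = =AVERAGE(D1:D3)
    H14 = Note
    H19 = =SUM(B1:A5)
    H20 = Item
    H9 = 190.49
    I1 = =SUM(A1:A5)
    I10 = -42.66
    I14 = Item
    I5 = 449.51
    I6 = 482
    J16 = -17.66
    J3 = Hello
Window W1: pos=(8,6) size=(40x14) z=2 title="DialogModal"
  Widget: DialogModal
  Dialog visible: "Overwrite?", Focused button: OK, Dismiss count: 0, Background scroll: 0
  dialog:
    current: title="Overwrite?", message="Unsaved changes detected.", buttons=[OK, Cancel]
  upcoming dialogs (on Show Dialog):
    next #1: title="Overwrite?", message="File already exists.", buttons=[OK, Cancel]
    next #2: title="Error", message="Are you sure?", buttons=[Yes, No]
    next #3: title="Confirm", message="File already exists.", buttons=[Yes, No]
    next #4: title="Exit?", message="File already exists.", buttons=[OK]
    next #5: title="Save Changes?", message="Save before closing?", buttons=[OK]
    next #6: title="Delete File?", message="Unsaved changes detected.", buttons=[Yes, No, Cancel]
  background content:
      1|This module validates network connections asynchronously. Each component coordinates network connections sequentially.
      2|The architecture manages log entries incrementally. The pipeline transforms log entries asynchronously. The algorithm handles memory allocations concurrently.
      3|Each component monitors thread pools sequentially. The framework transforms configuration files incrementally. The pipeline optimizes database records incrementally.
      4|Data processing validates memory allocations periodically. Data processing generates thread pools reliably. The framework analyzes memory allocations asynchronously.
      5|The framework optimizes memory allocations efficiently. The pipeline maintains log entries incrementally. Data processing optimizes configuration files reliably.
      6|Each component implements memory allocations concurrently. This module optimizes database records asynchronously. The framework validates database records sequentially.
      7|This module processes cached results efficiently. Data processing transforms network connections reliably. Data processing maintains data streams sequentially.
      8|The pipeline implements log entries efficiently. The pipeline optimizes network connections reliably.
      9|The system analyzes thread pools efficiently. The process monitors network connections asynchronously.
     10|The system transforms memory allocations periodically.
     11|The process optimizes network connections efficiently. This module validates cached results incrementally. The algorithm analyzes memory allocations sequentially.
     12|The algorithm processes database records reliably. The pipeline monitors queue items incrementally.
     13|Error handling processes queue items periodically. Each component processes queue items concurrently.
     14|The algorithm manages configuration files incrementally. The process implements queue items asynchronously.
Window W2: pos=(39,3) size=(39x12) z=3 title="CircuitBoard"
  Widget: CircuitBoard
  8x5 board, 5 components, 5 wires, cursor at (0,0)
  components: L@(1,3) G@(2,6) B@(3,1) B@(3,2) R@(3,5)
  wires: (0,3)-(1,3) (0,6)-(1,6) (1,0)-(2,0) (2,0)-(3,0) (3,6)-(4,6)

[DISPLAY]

                                                 
                                                 
                                                 
                          ┏━━━━━━━━━━━━━━━━━━━━━━
                          ┃ CircuitBoard         
                          ┠──────────────────────
━━━━━━━━━━━━━━━━━━━━━━━━━━┃   0 1 2 3 4 5 6 7    
logModal                  ┃0  [.]          ·     
──────────────────────────┃                │     
 module validates network ┃1   ·           L     
architecture manages log e┃    │                 
┌─────────────────────────┃2   ·                 
│         Overwrite?      ┃    │                 
│ Unsaved changes detected┃3   ·   B   B         
│       [OK]  Cancel      ┗━━━━━━━━━━━━━━━━━━━━━━
└───────────────────────────┘lts e┃ ┃  4        0
pipeline implements log entries ef┃ ┃  5   283.38
system analyzes thread pools effic┃ ┃  6      214
system transforms memory allocatio┃ ┃  7        0
━━━━━━━━━━━━━━━━━━━━━━━━━━━━━━━━━━┛ ┃  8        0
                                    ┃  9        0
                                    ┃ 10        0
                                    ┗━━━━━━━━━━━━


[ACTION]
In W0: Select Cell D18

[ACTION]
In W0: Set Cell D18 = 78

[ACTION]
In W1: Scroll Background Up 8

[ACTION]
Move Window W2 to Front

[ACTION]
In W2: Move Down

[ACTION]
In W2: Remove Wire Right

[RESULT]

                                                 
                                                 
                                                 
                          ┏━━━━━━━━━━━━━━━━━━━━━━
                          ┃ CircuitBoard         
                          ┠──────────────────────
━━━━━━━━━━━━━━━━━━━━━━━━━━┃   0 1 2 3 4 5 6 7    
logModal                  ┃0               ·     
──────────────────────────┃                │     
 module validates network ┃1  [.]          L     
architecture manages log e┃    │                 
┌─────────────────────────┃2   ·                 
│         Overwrite?      ┃    │                 
│ Unsaved changes detected┃3   ·   B   B         
│       [OK]  Cancel      ┗━━━━━━━━━━━━━━━━━━━━━━
└───────────────────────────┘lts e┃ ┃  4        0
pipeline implements log entries ef┃ ┃  5   283.38
system analyzes thread pools effic┃ ┃  6      214
system transforms memory allocatio┃ ┃  7        0
━━━━━━━━━━━━━━━━━━━━━━━━━━━━━━━━━━┛ ┃  8        0
                                    ┃  9        0
                                    ┃ 10        0
                                    ┗━━━━━━━━━━━━


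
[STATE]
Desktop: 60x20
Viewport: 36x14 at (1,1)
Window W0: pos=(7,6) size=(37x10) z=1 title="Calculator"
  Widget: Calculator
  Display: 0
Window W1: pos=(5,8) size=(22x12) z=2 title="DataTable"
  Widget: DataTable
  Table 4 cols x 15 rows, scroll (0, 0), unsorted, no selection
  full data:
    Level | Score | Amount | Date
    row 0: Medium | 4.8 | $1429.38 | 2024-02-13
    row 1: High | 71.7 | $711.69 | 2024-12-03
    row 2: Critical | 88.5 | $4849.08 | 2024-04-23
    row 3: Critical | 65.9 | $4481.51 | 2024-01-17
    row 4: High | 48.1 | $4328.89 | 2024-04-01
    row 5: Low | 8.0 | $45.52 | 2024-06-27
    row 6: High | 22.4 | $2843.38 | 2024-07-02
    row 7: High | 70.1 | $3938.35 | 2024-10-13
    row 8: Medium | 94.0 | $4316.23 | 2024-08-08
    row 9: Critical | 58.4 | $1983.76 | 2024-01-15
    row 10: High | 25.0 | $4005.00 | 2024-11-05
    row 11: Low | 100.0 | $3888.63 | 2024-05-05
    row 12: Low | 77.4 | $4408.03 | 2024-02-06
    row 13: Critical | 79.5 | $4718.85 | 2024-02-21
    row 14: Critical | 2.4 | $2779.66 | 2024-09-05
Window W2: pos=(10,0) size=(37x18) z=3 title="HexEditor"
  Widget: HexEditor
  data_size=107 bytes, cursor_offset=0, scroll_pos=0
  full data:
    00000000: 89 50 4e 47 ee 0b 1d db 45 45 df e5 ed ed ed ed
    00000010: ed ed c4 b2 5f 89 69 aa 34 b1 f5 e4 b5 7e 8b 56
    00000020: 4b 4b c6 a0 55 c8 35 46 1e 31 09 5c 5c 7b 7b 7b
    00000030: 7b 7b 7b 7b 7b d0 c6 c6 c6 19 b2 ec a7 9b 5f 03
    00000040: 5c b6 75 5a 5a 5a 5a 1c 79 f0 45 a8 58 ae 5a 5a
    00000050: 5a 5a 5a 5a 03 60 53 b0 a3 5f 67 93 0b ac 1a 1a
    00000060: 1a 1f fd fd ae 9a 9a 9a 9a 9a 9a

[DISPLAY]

         ┃ HexEditor                
         ┠──────────────────────────
         ┃00000000  89 50 4e 47 ee 0
         ┃00000010  ed ed c4 b2 5f 8
         ┃00000020  4b 4b c6 a0 55 c
      ┏━━┃00000030  7b 7b 7b 7b 7b d
      ┃ C┃00000040  5c b6 75 5a 5a 5
    ┏━━━━┃00000050  5a 5a 5a 5a 03 6
    ┃ Dat┃00000060  1a 1f fd fd ae 9
    ┠────┃                          
    ┃Leve┃                          
    ┃────┃                          
    ┃Medi┃                          
    ┃High┃                          


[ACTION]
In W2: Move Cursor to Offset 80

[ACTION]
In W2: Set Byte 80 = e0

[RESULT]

         ┃ HexEditor                
         ┠──────────────────────────
         ┃00000000  89 50 4e 47 ee 0
         ┃00000010  ed ed c4 b2 5f 8
         ┃00000020  4b 4b c6 a0 55 c
      ┏━━┃00000030  7b 7b 7b 7b 7b d
      ┃ C┃00000040  5c b6 75 5a 5a 5
    ┏━━━━┃00000050  E0 5a 5a 5a 03 6
    ┃ Dat┃00000060  1a 1f fd fd ae 9
    ┠────┃                          
    ┃Leve┃                          
    ┃────┃                          
    ┃Medi┃                          
    ┃High┃                          
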